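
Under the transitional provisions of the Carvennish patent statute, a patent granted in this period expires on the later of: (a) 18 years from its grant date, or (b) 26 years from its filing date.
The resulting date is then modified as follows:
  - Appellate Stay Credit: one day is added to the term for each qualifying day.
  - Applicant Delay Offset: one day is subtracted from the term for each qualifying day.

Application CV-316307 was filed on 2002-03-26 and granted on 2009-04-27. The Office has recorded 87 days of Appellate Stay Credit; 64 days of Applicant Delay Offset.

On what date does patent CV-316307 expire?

(a) grant + 18 years → 27 April 2027.
(b) filing + 26 years → 26 March 2028.
Later of the two: 26 March 2028.
Appellate Stay Credit: +87 days → 21 June 2028.
Applicant Delay Offset: −64 days → 18 April 2028.

April 18, 2028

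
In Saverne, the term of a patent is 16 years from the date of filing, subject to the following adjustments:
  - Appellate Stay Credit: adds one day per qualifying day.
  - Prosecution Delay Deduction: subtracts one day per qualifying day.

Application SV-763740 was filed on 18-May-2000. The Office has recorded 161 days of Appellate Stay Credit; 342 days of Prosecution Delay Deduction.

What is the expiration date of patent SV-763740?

Base term: filing date + 16 years → 18 May 2016.
Appellate Stay Credit: +161 days → 26 October 2016.
Prosecution Delay Deduction: −342 days → 19 November 2015.

November 19, 2015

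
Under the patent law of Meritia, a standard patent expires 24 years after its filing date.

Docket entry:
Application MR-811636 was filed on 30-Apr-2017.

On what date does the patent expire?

April 30, 2041

Filing date + 24 years → 30 April 2041.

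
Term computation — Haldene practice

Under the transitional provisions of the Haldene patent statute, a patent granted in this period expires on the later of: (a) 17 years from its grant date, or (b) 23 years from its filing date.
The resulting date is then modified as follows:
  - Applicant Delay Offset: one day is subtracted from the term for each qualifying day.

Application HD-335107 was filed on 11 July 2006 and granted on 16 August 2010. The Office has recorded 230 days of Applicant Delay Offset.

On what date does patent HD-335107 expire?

2028-11-23

(a) grant + 17 years → 16 August 2027.
(b) filing + 23 years → 11 July 2029.
Later of the two: 11 July 2029.
Applicant Delay Offset: −230 days → 23 November 2028.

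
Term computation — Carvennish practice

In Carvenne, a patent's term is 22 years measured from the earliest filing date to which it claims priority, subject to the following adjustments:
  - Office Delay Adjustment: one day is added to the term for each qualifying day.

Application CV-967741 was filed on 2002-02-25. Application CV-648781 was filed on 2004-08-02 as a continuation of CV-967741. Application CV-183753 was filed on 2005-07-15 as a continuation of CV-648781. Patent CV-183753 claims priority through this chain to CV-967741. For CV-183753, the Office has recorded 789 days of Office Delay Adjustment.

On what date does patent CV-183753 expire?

2026-04-24

Earliest priority filing: 25 February 2002.
Base term: 25 February 2002 + 22 years → 25 February 2024.
Office Delay Adjustment: +789 days → 24 April 2026.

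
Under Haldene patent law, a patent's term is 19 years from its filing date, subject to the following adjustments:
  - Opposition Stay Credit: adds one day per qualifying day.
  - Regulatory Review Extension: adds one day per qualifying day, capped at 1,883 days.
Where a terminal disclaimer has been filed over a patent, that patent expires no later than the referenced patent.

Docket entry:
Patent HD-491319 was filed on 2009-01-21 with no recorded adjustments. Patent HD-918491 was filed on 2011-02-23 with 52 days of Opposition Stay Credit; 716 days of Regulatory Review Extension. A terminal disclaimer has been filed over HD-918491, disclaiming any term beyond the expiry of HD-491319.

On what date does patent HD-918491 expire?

Natural term of HD-918491:
  Base: filing + 19 years → 23 February 2030.
  Opposition Stay Credit: +52 days → 16 April 2030.
  Regulatory Review Extension: 716 days (within the 1883-day cap) → +716 days → 1 April 2032.
Expiry of referenced patent HD-491319:
  Base: filing + 19 years → 21 January 2028.
Terminal disclaimer: HD-918491 expires on the earlier of 1 April 2032 and 21 January 2028.

2028-01-21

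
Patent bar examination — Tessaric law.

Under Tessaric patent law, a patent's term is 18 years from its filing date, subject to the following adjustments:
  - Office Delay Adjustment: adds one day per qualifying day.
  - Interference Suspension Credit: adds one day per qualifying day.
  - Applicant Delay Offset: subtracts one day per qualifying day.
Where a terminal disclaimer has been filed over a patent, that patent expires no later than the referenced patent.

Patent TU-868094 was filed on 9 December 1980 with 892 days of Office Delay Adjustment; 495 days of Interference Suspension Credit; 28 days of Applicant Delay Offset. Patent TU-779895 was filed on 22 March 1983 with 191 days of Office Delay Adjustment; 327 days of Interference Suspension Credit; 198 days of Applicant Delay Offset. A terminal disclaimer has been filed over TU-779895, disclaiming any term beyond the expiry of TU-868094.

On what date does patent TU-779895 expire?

Natural term of TU-779895:
  Base: filing + 18 years → 22 March 2001.
  Office Delay Adjustment: +191 days → 29 September 2001.
  Interference Suspension Credit: +327 days → 22 August 2002.
  Applicant Delay Offset: −198 days → 5 February 2002.
Expiry of referenced patent TU-868094:
  Base: filing + 18 years → 9 December 1998.
  Office Delay Adjustment: +892 days → 19 May 2001.
  Interference Suspension Credit: +495 days → 26 September 2002.
  Applicant Delay Offset: −28 days → 29 August 2002.
Terminal disclaimer: TU-779895 expires on the earlier of 5 February 2002 and 29 August 2002.

February 5, 2002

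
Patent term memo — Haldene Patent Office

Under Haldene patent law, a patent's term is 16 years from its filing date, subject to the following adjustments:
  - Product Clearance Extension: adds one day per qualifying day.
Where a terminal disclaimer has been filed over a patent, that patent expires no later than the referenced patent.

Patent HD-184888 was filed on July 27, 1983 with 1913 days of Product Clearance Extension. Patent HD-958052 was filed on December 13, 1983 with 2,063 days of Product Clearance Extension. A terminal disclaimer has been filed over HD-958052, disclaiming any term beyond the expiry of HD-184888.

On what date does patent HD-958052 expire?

2004-10-21

Natural term of HD-958052:
  Base: filing + 16 years → 13 December 1999.
  Product Clearance Extension: +2063 days → 6 August 2005.
Expiry of referenced patent HD-184888:
  Base: filing + 16 years → 27 July 1999.
  Product Clearance Extension: +1913 days → 21 October 2004.
Terminal disclaimer: HD-958052 expires on the earlier of 6 August 2005 and 21 October 2004.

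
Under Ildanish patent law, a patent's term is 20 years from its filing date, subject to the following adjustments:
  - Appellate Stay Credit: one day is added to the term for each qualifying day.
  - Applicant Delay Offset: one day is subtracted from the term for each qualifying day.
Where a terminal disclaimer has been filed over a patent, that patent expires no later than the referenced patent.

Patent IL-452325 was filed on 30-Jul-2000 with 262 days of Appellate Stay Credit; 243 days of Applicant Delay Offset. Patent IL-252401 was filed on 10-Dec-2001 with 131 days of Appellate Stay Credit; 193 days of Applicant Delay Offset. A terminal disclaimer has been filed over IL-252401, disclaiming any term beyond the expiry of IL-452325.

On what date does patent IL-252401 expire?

August 18, 2020

Natural term of IL-252401:
  Base: filing + 20 years → 10 December 2021.
  Appellate Stay Credit: +131 days → 20 April 2022.
  Applicant Delay Offset: −193 days → 9 October 2021.
Expiry of referenced patent IL-452325:
  Base: filing + 20 years → 30 July 2020.
  Appellate Stay Credit: +262 days → 18 April 2021.
  Applicant Delay Offset: −243 days → 18 August 2020.
Terminal disclaimer: IL-252401 expires on the earlier of 9 October 2021 and 18 August 2020.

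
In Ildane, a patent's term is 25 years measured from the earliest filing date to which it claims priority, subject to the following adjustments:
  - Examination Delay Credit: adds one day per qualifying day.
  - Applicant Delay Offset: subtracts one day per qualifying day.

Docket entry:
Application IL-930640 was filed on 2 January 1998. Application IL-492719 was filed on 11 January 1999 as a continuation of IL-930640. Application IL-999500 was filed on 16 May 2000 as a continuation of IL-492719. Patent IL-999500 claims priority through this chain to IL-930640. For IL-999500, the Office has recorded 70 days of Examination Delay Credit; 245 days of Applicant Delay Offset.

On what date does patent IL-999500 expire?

2022-07-11

Earliest priority filing: 2 January 1998.
Base term: 2 January 1998 + 25 years → 2 January 2023.
Examination Delay Credit: +70 days → 13 March 2023.
Applicant Delay Offset: −245 days → 11 July 2022.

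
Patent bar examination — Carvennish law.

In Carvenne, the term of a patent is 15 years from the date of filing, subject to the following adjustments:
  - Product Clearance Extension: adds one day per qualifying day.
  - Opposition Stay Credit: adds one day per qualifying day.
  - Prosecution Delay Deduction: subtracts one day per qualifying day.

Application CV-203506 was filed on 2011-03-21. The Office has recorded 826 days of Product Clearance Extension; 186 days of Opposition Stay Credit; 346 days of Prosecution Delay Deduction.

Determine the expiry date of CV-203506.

Base term: filing date + 15 years → 21 March 2026.
Product Clearance Extension: +826 days → 24 June 2028.
Opposition Stay Credit: +186 days → 27 December 2028.
Prosecution Delay Deduction: −346 days → 16 January 2028.

January 16, 2028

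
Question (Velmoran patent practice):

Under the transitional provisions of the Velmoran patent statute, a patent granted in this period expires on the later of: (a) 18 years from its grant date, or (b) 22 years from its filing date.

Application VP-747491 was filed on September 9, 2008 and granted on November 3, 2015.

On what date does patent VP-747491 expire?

(a) grant + 18 years → 3 November 2033.
(b) filing + 22 years → 9 September 2030.
Later of the two: 3 November 2033.

November 3, 2033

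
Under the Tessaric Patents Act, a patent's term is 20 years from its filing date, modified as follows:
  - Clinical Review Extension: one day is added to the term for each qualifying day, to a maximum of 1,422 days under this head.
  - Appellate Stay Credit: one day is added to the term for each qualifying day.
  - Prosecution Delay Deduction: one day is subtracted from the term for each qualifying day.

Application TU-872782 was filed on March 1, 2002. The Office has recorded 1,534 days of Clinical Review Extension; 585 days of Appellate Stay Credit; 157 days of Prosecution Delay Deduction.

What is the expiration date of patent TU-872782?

2027-03-25

Base term: filing date + 20 years → 1 March 2022.
Clinical Review Extension: 1534 days claimed exceeds the 1422-day cap, so +1422 days → 21 January 2026.
Appellate Stay Credit: +585 days → 29 August 2027.
Prosecution Delay Deduction: −157 days → 25 March 2027.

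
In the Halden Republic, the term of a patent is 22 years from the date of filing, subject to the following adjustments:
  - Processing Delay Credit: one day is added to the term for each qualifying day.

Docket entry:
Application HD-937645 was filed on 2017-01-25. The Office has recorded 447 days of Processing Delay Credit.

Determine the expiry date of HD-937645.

Base term: filing date + 22 years → 25 January 2039.
Processing Delay Credit: +447 days → 16 April 2040.

April 16, 2040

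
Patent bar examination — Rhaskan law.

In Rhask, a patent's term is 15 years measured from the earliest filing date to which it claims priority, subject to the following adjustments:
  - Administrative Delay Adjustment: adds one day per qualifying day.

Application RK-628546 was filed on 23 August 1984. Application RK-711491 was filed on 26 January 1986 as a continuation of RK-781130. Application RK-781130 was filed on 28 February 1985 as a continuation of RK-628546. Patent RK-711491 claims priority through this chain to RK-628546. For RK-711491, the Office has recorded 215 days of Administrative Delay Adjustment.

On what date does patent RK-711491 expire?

Earliest priority filing: 23 August 1984.
Base term: 23 August 1984 + 15 years → 23 August 1999.
Administrative Delay Adjustment: +215 days → 25 March 2000.

2000-03-25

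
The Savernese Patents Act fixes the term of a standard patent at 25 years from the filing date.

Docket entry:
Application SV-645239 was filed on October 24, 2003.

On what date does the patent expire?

Filing date + 25 years → 24 October 2028.

2028-10-24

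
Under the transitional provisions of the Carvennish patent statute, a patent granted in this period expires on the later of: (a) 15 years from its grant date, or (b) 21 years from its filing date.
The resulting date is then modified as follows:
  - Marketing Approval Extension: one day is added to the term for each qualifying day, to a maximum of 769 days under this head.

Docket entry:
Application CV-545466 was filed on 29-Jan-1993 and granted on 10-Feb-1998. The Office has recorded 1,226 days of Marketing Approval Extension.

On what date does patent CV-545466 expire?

(a) grant + 15 years → 10 February 2013.
(b) filing + 21 years → 29 January 2014.
Later of the two: 29 January 2014.
Marketing Approval Extension: 1226 days claimed exceeds the 769-day cap, so +769 days → 8 March 2016.

March 8, 2016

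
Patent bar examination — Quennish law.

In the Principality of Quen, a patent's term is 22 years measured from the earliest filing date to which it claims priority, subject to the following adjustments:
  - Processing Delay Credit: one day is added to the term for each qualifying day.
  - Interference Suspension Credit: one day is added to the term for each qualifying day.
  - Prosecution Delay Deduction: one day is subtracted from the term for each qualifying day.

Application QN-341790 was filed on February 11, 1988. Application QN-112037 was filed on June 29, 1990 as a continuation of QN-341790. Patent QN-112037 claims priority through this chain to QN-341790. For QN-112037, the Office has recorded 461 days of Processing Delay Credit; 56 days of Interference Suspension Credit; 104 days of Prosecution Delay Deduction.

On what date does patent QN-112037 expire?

2011-03-31

Earliest priority filing: 11 February 1988.
Base term: 11 February 1988 + 22 years → 11 February 2010.
Processing Delay Credit: +461 days → 18 May 2011.
Interference Suspension Credit: +56 days → 13 July 2011.
Prosecution Delay Deduction: −104 days → 31 March 2011.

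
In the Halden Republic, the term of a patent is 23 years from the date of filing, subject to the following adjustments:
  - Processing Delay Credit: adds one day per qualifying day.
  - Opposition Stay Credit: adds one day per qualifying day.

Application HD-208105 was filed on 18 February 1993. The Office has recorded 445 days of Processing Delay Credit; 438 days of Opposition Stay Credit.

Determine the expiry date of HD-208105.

Base term: filing date + 23 years → 18 February 2016.
Processing Delay Credit: +445 days → 8 May 2017.
Opposition Stay Credit: +438 days → 20 July 2018.

2018-07-20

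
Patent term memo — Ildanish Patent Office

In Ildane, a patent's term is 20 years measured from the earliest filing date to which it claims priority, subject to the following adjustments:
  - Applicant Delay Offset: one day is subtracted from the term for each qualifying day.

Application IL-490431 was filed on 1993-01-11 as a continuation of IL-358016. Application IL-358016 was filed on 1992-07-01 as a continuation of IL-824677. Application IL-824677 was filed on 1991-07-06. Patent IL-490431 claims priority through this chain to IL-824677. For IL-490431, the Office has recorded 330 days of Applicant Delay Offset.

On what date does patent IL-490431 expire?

Earliest priority filing: 6 July 1991.
Base term: 6 July 1991 + 20 years → 6 July 2011.
Applicant Delay Offset: −330 days → 10 August 2010.

August 10, 2010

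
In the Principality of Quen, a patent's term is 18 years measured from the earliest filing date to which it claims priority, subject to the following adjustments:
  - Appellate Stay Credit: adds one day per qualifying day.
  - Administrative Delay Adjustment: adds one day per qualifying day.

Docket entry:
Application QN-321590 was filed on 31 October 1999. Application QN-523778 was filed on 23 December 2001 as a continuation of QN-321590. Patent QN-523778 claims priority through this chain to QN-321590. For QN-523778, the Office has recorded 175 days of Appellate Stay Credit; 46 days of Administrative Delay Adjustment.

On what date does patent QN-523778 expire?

Earliest priority filing: 31 October 1999.
Base term: 31 October 1999 + 18 years → 31 October 2017.
Appellate Stay Credit: +175 days → 24 April 2018.
Administrative Delay Adjustment: +46 days → 9 June 2018.

2018-06-09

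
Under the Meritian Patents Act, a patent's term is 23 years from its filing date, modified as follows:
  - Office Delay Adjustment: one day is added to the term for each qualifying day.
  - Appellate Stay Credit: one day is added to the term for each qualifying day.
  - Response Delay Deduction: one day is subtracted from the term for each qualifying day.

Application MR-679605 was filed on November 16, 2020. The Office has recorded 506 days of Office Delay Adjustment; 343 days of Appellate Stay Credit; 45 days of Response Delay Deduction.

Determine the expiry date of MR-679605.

Base term: filing date + 23 years → 16 November 2043.
Office Delay Adjustment: +506 days → 5 April 2045.
Appellate Stay Credit: +343 days → 14 March 2046.
Response Delay Deduction: −45 days → 28 January 2046.

January 28, 2046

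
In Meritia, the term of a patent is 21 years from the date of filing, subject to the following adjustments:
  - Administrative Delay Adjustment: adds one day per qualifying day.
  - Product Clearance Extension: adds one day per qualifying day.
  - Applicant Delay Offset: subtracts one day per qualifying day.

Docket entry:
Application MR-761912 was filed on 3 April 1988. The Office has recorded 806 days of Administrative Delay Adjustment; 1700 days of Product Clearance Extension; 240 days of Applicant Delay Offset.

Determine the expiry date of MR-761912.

Base term: filing date + 21 years → 3 April 2009.
Administrative Delay Adjustment: +806 days → 18 June 2011.
Product Clearance Extension: +1700 days → 12 February 2016.
Applicant Delay Offset: −240 days → 17 June 2015.

2015-06-17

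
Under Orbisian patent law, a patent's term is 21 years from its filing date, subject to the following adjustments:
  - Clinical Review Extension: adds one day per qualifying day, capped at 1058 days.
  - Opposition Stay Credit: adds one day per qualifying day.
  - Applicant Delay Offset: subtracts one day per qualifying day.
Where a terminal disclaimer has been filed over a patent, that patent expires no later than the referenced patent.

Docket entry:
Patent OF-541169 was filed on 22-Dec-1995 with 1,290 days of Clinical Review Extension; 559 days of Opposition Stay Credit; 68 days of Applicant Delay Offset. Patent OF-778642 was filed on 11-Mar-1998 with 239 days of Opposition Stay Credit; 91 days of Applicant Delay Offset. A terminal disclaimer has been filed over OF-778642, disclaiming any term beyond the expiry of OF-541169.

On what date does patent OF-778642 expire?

August 6, 2019

Natural term of OF-778642:
  Base: filing + 21 years → 11 March 2019.
  Opposition Stay Credit: +239 days → 5 November 2019.
  Applicant Delay Offset: −91 days → 6 August 2019.
Expiry of referenced patent OF-541169:
  Base: filing + 21 years → 22 December 2016.
  Clinical Review Extension: 1290 days claimed exceeds the 1058-day cap, so +1058 days → 15 November 2019.
  Opposition Stay Credit: +559 days → 27 May 2021.
  Applicant Delay Offset: −68 days → 20 March 2021.
Terminal disclaimer: OF-778642 expires on the earlier of 6 August 2019 and 20 March 2021.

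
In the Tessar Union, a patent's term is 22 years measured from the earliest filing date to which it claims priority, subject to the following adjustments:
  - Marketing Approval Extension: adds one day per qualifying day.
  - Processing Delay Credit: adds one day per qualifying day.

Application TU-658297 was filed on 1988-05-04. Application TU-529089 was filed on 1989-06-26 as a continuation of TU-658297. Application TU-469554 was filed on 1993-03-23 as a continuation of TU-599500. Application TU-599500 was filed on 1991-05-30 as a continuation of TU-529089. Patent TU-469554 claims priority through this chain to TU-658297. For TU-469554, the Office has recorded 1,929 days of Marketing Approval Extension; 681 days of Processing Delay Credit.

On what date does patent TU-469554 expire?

2017-06-26

Earliest priority filing: 4 May 1988.
Base term: 4 May 1988 + 22 years → 4 May 2010.
Marketing Approval Extension: +1929 days → 15 August 2015.
Processing Delay Credit: +681 days → 26 June 2017.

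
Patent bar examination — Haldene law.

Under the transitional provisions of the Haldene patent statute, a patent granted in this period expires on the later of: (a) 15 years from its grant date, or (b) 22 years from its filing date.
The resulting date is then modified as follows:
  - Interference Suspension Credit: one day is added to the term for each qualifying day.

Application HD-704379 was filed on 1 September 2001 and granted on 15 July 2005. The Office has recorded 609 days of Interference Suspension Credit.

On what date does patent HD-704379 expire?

2025-05-02

(a) grant + 15 years → 15 July 2020.
(b) filing + 22 years → 1 September 2023.
Later of the two: 1 September 2023.
Interference Suspension Credit: +609 days → 2 May 2025.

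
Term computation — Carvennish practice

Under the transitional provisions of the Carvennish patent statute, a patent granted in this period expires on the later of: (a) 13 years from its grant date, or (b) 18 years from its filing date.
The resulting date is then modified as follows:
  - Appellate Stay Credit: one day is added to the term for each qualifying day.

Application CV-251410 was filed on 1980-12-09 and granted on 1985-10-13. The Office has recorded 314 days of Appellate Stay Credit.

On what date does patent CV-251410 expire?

1999-10-19

(a) grant + 13 years → 13 October 1998.
(b) filing + 18 years → 9 December 1998.
Later of the two: 9 December 1998.
Appellate Stay Credit: +314 days → 19 October 1999.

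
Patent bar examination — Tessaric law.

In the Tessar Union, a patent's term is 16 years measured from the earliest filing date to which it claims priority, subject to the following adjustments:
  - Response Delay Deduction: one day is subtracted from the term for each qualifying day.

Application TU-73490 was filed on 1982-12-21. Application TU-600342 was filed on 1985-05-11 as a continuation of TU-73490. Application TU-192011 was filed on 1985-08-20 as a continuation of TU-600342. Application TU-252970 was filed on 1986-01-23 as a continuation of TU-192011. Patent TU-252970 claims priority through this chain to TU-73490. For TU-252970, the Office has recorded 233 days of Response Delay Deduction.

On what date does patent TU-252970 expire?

1998-05-02

Earliest priority filing: 21 December 1982.
Base term: 21 December 1982 + 16 years → 21 December 1998.
Response Delay Deduction: −233 days → 2 May 1998.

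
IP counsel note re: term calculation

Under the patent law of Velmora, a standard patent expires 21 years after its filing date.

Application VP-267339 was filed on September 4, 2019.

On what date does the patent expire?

Filing date + 21 years → 4 September 2040.

September 4, 2040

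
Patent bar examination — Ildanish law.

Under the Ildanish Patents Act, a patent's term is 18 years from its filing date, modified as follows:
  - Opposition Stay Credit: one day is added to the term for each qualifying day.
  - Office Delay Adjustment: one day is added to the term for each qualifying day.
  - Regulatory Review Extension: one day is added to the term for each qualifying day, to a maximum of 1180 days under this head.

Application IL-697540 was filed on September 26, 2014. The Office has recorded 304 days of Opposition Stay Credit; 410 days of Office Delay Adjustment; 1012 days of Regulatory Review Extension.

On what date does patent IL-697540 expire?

2037-06-18

Base term: filing date + 18 years → 26 September 2032.
Opposition Stay Credit: +304 days → 27 July 2033.
Office Delay Adjustment: +410 days → 10 September 2034.
Regulatory Review Extension: 1012 days (within the 1180-day cap) → +1012 days → 18 June 2037.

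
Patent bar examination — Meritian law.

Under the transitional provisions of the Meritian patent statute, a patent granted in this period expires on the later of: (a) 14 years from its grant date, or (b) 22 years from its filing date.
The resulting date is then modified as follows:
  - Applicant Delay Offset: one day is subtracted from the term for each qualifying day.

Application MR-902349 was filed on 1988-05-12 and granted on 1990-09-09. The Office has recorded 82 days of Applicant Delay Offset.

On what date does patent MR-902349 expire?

February 19, 2010

(a) grant + 14 years → 9 September 2004.
(b) filing + 22 years → 12 May 2010.
Later of the two: 12 May 2010.
Applicant Delay Offset: −82 days → 19 February 2010.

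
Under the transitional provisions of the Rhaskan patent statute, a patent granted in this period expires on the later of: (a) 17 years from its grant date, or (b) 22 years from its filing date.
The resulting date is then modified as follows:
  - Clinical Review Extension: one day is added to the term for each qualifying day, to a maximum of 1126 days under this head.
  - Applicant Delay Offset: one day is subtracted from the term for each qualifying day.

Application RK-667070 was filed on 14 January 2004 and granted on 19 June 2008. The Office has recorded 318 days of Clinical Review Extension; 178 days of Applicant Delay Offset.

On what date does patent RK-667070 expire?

(a) grant + 17 years → 19 June 2025.
(b) filing + 22 years → 14 January 2026.
Later of the two: 14 January 2026.
Clinical Review Extension: 318 days (within the 1126-day cap) → +318 days → 28 November 2026.
Applicant Delay Offset: −178 days → 3 June 2026.

2026-06-03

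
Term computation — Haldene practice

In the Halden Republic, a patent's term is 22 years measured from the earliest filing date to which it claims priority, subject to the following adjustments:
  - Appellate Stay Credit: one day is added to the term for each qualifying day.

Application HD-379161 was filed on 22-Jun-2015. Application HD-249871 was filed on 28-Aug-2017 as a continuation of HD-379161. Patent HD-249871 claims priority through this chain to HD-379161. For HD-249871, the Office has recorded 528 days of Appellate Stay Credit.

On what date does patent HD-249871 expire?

Earliest priority filing: 22 June 2015.
Base term: 22 June 2015 + 22 years → 22 June 2037.
Appellate Stay Credit: +528 days → 2 December 2038.

2038-12-02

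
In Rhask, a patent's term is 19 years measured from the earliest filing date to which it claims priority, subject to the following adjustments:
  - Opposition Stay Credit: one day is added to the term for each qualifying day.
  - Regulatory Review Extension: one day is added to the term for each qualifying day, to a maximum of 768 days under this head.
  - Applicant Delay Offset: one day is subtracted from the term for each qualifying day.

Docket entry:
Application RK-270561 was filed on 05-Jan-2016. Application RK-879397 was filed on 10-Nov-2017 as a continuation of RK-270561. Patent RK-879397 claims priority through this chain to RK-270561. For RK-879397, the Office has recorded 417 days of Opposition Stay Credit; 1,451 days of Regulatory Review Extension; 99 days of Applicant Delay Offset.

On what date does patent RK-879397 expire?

December 26, 2037

Earliest priority filing: 5 January 2016.
Base term: 5 January 2016 + 19 years → 5 January 2035.
Opposition Stay Credit: +417 days → 26 February 2036.
Regulatory Review Extension: 1451 days claimed exceeds the 768-day cap, so +768 days → 4 April 2038.
Applicant Delay Offset: −99 days → 26 December 2037.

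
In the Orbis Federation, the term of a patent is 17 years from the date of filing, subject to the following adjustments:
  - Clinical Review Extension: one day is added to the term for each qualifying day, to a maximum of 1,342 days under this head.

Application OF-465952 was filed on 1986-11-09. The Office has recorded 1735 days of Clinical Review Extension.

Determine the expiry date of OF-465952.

July 13, 2007

Base term: filing date + 17 years → 9 November 2003.
Clinical Review Extension: 1735 days claimed exceeds the 1342-day cap, so +1342 days → 13 July 2007.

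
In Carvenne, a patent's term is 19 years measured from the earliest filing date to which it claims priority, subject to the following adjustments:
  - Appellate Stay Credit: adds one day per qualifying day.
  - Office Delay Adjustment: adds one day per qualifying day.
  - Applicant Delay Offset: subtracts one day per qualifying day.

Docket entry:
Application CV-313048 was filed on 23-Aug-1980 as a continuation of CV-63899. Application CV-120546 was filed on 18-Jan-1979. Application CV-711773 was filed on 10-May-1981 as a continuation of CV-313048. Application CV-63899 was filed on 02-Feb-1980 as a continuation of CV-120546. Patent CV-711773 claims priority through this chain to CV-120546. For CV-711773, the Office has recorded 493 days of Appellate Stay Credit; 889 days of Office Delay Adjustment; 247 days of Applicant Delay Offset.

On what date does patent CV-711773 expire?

Earliest priority filing: 18 January 1979.
Base term: 18 January 1979 + 19 years → 18 January 1998.
Appellate Stay Credit: +493 days → 26 May 1999.
Office Delay Adjustment: +889 days → 31 October 2001.
Applicant Delay Offset: −247 days → 26 February 2001.

February 26, 2001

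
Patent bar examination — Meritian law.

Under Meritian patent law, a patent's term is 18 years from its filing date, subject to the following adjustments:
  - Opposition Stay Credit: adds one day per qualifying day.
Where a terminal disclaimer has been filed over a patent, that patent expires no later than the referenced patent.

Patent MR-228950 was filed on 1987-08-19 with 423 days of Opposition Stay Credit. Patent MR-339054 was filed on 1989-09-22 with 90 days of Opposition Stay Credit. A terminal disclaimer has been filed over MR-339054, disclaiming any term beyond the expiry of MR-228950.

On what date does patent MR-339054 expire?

October 16, 2006

Natural term of MR-339054:
  Base: filing + 18 years → 22 September 2007.
  Opposition Stay Credit: +90 days → 21 December 2007.
Expiry of referenced patent MR-228950:
  Base: filing + 18 years → 19 August 2005.
  Opposition Stay Credit: +423 days → 16 October 2006.
Terminal disclaimer: MR-339054 expires on the earlier of 21 December 2007 and 16 October 2006.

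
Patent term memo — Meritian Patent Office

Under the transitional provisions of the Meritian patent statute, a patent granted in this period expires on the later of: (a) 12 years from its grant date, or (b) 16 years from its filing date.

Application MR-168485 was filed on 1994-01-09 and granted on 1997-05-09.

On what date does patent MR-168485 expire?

January 9, 2010

(a) grant + 12 years → 9 May 2009.
(b) filing + 16 years → 9 January 2010.
Later of the two: 9 January 2010.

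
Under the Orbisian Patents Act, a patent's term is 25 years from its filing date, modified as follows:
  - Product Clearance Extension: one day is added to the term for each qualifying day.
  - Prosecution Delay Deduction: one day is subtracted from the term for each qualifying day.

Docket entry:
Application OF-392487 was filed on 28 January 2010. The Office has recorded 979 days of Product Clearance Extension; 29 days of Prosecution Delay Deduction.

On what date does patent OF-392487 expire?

Base term: filing date + 25 years → 28 January 2035.
Product Clearance Extension: +979 days → 3 October 2037.
Prosecution Delay Deduction: −29 days → 4 September 2037.

September 4, 2037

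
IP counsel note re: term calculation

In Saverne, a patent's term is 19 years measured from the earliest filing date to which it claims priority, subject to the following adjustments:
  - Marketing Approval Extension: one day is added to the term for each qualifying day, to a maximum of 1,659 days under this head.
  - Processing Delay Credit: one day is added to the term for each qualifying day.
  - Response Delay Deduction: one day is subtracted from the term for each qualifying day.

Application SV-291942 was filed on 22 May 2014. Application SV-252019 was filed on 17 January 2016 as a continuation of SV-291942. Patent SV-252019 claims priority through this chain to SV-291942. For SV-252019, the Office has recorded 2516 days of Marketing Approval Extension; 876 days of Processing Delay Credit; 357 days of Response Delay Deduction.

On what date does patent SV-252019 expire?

May 9, 2039

Earliest priority filing: 22 May 2014.
Base term: 22 May 2014 + 19 years → 22 May 2033.
Marketing Approval Extension: 2516 days claimed exceeds the 1659-day cap, so +1659 days → 6 December 2037.
Processing Delay Credit: +876 days → 30 April 2040.
Response Delay Deduction: −357 days → 9 May 2039.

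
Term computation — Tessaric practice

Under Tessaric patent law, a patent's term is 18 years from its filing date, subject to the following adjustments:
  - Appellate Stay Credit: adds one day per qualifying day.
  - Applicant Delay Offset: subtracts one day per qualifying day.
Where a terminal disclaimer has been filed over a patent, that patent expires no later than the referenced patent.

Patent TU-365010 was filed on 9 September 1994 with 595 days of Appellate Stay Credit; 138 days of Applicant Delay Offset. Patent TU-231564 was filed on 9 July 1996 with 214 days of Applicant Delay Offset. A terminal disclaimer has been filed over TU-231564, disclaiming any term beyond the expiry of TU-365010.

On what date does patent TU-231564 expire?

December 7, 2013

Natural term of TU-231564:
  Base: filing + 18 years → 9 July 2014.
  Applicant Delay Offset: −214 days → 7 December 2013.
Expiry of referenced patent TU-365010:
  Base: filing + 18 years → 9 September 2012.
  Appellate Stay Credit: +595 days → 27 April 2014.
  Applicant Delay Offset: −138 days → 10 December 2013.
Terminal disclaimer: TU-231564 expires on the earlier of 7 December 2013 and 10 December 2013.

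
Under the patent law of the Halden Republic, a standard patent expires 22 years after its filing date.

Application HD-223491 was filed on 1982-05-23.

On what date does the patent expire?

2004-05-23

Filing date + 22 years → 23 May 2004.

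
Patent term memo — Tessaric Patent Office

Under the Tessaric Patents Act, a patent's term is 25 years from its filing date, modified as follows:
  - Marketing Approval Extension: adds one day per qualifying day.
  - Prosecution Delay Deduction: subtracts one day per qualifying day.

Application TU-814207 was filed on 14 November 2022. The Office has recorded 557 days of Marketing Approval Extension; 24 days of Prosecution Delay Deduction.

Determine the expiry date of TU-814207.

2049-04-30

Base term: filing date + 25 years → 14 November 2047.
Marketing Approval Extension: +557 days → 24 May 2049.
Prosecution Delay Deduction: −24 days → 30 April 2049.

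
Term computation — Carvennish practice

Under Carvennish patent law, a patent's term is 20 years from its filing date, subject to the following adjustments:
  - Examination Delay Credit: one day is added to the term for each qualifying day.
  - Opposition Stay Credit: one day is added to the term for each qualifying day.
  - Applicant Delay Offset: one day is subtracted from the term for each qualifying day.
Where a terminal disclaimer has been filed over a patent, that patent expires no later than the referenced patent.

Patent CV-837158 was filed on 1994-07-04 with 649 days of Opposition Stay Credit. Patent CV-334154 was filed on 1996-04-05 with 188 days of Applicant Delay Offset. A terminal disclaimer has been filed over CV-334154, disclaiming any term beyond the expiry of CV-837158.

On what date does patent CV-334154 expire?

2015-09-30

Natural term of CV-334154:
  Base: filing + 20 years → 5 April 2016.
  Applicant Delay Offset: −188 days → 30 September 2015.
Expiry of referenced patent CV-837158:
  Base: filing + 20 years → 4 July 2014.
  Opposition Stay Credit: +649 days → 13 April 2016.
Terminal disclaimer: CV-334154 expires on the earlier of 30 September 2015 and 13 April 2016.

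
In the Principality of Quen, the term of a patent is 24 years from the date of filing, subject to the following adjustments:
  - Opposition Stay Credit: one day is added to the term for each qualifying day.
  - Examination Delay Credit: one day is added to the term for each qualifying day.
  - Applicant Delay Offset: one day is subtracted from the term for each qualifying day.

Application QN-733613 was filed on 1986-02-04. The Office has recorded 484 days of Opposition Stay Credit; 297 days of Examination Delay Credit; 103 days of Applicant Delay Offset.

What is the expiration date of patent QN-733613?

December 14, 2011

Base term: filing date + 24 years → 4 February 2010.
Opposition Stay Credit: +484 days → 3 June 2011.
Examination Delay Credit: +297 days → 26 March 2012.
Applicant Delay Offset: −103 days → 14 December 2011.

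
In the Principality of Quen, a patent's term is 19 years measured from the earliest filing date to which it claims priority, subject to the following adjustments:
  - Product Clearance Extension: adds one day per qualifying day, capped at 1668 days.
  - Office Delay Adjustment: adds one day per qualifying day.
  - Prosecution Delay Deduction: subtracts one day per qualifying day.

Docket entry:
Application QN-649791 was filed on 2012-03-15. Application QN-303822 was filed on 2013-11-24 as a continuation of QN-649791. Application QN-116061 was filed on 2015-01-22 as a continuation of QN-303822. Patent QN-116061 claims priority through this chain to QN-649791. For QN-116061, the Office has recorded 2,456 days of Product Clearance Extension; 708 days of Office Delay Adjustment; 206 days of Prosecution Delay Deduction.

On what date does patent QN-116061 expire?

Earliest priority filing: 15 March 2012.
Base term: 15 March 2012 + 19 years → 15 March 2031.
Product Clearance Extension: 2456 days claimed exceeds the 1668-day cap, so +1668 days → 8 October 2035.
Office Delay Adjustment: +708 days → 15 September 2037.
Prosecution Delay Deduction: −206 days → 21 February 2037.

2037-02-21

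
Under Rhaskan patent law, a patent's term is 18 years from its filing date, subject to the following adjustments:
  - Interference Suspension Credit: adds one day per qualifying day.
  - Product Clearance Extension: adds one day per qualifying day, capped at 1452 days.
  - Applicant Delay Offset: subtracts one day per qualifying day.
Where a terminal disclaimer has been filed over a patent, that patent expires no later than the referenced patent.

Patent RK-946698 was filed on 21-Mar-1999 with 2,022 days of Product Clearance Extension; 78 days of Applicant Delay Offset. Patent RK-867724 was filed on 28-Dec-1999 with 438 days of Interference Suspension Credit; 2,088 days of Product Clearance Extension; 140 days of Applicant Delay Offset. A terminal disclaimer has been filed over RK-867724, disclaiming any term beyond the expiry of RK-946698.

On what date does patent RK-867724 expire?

December 24, 2020

Natural term of RK-867724:
  Base: filing + 18 years → 28 December 2017.
  Interference Suspension Credit: +438 days → 11 March 2019.
  Product Clearance Extension: 2088 days claimed exceeds the 1452-day cap, so +1452 days → 2 March 2023.
  Applicant Delay Offset: −140 days → 13 October 2022.
Expiry of referenced patent RK-946698:
  Base: filing + 18 years → 21 March 2017.
  Product Clearance Extension: 2022 days claimed exceeds the 1452-day cap, so +1452 days → 12 March 2021.
  Applicant Delay Offset: −78 days → 24 December 2020.
Terminal disclaimer: RK-867724 expires on the earlier of 13 October 2022 and 24 December 2020.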